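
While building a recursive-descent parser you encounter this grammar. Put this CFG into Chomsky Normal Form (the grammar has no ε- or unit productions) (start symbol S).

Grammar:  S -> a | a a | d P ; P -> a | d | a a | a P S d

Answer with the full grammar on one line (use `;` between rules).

Introduce a nonterminal for each terminal appearing in a rule of length ≥ 2: X1 → a, X2 → d.
Binarize each right-hand side of length ≥ 3 by chaining fresh nonterminals (Y1, Y2, …): affected rules were P → X1 P S X2.

S -> a | X1 X1 | X2 P; P -> a | d | X1 X1 | X1 Y1; X1 -> a; X2 -> d; Y1 -> P Y2; Y2 -> S X2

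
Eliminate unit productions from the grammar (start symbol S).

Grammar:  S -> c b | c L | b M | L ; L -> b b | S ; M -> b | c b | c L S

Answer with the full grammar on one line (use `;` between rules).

S -> b b | c b | c L | b M; L -> b b | c b | c L | b M; M -> b | c b | c L S

Unit pairs: L ⇒* {S}; S ⇒* {L}.
For every A with A ⇒* B via unit rules, add B's non-unit alternatives to A; then delete every rule of the form X → Y.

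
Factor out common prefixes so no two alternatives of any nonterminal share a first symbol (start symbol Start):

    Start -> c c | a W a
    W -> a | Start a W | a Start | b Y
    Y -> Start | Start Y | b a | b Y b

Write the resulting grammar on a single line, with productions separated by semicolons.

W has alternatives sharing prefix 'a': factor to W → a W1 with W1 → ε | Start.
Y has alternatives sharing prefix 'Start': factor to Y → Start Y1 with Y1 → ε | Y.
Y has alternatives sharing prefix 'b': factor to Y → b Y2 with Y2 → a | Y b.

Start -> c c | a W a; W -> Start a W | b Y | a W1; Y -> Start Y1 | b Y2; W1 -> ε | Start; Y1 -> ε | Y; Y2 -> a | Y b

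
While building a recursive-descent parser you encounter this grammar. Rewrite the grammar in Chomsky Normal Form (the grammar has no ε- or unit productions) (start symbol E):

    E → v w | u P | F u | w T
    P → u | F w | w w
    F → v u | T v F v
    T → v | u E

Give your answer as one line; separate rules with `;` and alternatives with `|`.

E → X1 X2 | X3 P | F X3 | X2 T; P → u | F X2 | X2 X2; F → X1 X3 | T Y1; T → v | X3 E; X1 → v; X2 → w; X3 → u; Y1 → X1 Y2; Y2 → F X1

Introduce a nonterminal for each terminal appearing in a rule of length ≥ 2: X1 → v, X2 → w, X3 → u.
Binarize each right-hand side of length ≥ 3 by chaining fresh nonterminals (Y1, Y2, …): affected rules were F → T X1 F X1.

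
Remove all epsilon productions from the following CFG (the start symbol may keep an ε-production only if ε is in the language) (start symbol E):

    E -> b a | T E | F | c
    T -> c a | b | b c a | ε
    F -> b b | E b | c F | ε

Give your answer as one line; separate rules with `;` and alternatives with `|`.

E -> b a | T E | T | F | c | ε; T -> c a | b | b c a; F -> b b | E b | b | c F | c

Nullable nonterminals: {E, F, T}.
ε ∈ L(G) since E is nullable, so keep E → ε.
Expand every rule over subsets of its nullable positions: E → T E gives T E | T. F → E b gives E b | b. F → c F gives c F | c.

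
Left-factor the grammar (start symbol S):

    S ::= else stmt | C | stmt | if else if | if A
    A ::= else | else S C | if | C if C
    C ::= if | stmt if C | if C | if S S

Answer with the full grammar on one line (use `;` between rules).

S has alternatives sharing prefix 'if': factor to S → if S' with S' → else if | A.
A has alternatives sharing prefix 'else': factor to A → else A' with A' → ε | S C.
C has alternatives sharing prefix 'if': factor to C → if C' with C' → ε | C | S S.

S ::= else stmt | C | stmt | if S'; A ::= if | C if C | else A'; C ::= stmt if C | if C'; S' ::= else if | A; A' ::= ε | S C; C' ::= ε | C | S S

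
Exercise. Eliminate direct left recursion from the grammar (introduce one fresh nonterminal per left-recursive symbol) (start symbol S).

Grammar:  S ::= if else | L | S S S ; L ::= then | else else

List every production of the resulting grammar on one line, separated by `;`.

S is directly left-recursive.
For S: α = {S S}, β = {if else, L}. Rewrite as S → β S' and S' → α S' | ε.

S ::= if else S' | L S'; L ::= then | else else; S' ::= S S S' | ε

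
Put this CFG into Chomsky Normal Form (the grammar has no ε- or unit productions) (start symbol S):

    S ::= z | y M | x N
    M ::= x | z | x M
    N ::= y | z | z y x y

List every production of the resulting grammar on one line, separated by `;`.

S ::= z | X1 M | X2 N; M ::= x | z | X2 M; N ::= y | z | X3 Y1; X1 ::= y; X2 ::= x; X3 ::= z; Y1 ::= X1 Y2; Y2 ::= X2 X1

Introduce a nonterminal for each terminal appearing in a rule of length ≥ 2: X1 → y, X2 → x, X3 → z.
Binarize each right-hand side of length ≥ 3 by chaining fresh nonterminals (Y1, Y2, …): affected rules were N → X3 X1 X2 X1.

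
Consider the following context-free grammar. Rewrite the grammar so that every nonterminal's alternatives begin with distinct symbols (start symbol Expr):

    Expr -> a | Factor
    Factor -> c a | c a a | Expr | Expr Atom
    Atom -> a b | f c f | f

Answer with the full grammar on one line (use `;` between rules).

Factor has alternatives sharing prefix 'c a': factor to Factor → c a Factor1 with Factor1 → ε | a.
Factor has alternatives sharing prefix 'Expr': factor to Factor → Expr Factor2 with Factor2 → ε | Atom.
Atom has alternatives sharing prefix 'f': factor to Atom → f Atom1 with Atom1 → c f | ε.

Expr -> a | Factor; Factor -> c a Factor1 | Expr Factor2; Atom -> a b | f Atom1; Factor1 -> ε | a; Factor2 -> ε | Atom; Atom1 -> c f | ε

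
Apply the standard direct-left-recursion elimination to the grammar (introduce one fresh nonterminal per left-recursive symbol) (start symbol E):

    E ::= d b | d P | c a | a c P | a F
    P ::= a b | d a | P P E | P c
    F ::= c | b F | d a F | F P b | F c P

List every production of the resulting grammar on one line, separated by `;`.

E ::= d b | d P | c a | a c P | a F; P ::= a b P' | d a P'; F ::= c F' | b F F' | d a F F'; P' ::= P E P' | c P' | eps; F' ::= P b F' | c P F' | eps

P, F are directly left-recursive.
For P: α = {P E, c}, β = {a b, d a}. Rewrite as P → β P' and P' → α P' | ε.
For F: α = {P b, c P}, β = {c, b F, d a F}. Rewrite as F → β F' and F' → α F' | ε.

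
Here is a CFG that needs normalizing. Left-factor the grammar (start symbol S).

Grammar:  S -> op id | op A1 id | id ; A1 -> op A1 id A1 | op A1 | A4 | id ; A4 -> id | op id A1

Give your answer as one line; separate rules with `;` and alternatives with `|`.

S -> id | op S'; A1 -> A4 | id | op A1 A1'; A4 -> id | op id A1; S' -> id | A1 id; A1' -> id A1 | ε

S has alternatives sharing prefix 'op': factor to S → op S' with S' → id | A1 id.
A1 has alternatives sharing prefix 'op A1': factor to A1 → op A1 A1' with A1' → id A1 | ε.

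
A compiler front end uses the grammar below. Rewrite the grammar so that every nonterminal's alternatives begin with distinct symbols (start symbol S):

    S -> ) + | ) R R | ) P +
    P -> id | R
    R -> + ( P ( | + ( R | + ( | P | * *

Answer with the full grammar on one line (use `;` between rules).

S -> ) S'; P -> id | R; R -> P | * * | + ( R'; S' -> + | R R | P +; R' -> P ( | R | epsilon

S has alternatives sharing prefix ')': factor to S → ) S' with S' → + | R R | P +.
R has alternatives sharing prefix '+ (': factor to R → + ( R' with R' → P ( | R | ε.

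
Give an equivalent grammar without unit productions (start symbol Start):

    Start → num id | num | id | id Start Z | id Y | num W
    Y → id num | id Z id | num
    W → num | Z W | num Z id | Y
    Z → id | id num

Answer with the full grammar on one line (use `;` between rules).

Unit pairs: W ⇒* {Y}.
Replace each nonterminal's rules with the union of the non-unit rules of every nonterminal it unit-derives.

Start → num id | num | id | id Start Z | id Y | num W; Y → id num | id Z id | num; W → id num | id Z id | num | Z W | num Z id; Z → id | id num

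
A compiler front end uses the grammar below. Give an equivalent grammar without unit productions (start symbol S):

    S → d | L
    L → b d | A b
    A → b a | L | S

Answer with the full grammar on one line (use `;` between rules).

S → b d | A b | d; L → b d | A b; A → b d | A b | d | b a

Unit pairs: A ⇒* {L, S}; S ⇒* {L}.
For every A with A ⇒* B via unit rules, add B's non-unit alternatives to A; then delete every rule of the form X → Y.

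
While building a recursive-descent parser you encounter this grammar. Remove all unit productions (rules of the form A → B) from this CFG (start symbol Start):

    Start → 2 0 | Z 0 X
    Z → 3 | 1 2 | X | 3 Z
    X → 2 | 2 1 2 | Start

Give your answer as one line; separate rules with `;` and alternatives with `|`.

Start → 2 0 | Z 0 X; Z → 3 | 1 2 | 3 Z | 2 0 | Z 0 X | 2 | 2 1 2; X → 2 0 | Z 0 X | 2 | 2 1 2

Unit pairs: X ⇒* {Start}; Z ⇒* {Start, X}.
For each unit pair (A, B), copy every non-unit production of B to A, then drop all unit productions.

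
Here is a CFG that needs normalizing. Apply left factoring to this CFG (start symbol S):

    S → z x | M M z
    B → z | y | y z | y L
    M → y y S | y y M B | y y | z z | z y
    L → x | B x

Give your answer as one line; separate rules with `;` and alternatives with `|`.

B has alternatives sharing prefix 'y': factor to B → y B' with B' → ε | z | L.
M has alternatives sharing prefix 'y y': factor to M → y y M' with M' → S | M B | ε.
M has alternatives sharing prefix 'z': factor to M → z M'' with M'' → z | y.

S → z x | M M z; B → z | y B'; M → y y M' | z M''; L → x | B x; B' → ε | z | L; M' → S | M B | ε; M'' → z | y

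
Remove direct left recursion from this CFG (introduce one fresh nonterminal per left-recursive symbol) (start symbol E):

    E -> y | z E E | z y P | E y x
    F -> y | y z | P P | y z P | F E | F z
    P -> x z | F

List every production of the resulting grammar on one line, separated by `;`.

E -> y E' | z E E E' | z y P E'; F -> y F' | y z F' | P P F' | y z P F'; P -> x z | F; E' -> y x E' | ε; F' -> E F' | z F' | ε

E, F are directly left-recursive.
For E: α = {y x}, β = {y, z E E, z y P}. Rewrite as E → β E' and E' → α E' | ε.
For F: α = {E, z}, β = {y, y z, P P, y z P}. Rewrite as F → β F' and F' → α F' | ε.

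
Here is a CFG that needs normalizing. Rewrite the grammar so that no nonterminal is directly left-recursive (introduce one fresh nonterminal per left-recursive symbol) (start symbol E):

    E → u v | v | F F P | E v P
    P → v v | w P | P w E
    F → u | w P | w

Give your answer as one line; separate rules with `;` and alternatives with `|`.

Directly left-recursive nonterminals: E, P.
For E: α = {v P}, β = {u v, v, F F P}. Rewrite as E → β E' and E' → α E' | ε.
For P: α = {w E}, β = {v v, w P}. Rewrite as P → β P' and P' → α P' | ε.

E → u v E' | v E' | F F P E'; P → v v P' | w P P'; F → u | w P | w; E' → v P E' | ε; P' → w E P' | ε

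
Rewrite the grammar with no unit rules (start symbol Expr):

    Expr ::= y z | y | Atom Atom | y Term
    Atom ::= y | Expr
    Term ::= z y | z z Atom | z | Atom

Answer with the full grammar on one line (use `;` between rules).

Unit pairs: Atom ⇒* {Expr}; Term ⇒* {Atom, Expr}.
For each unit pair (A, B), copy every non-unit production of B to A, then drop all unit productions.

Expr ::= y z | y | Atom Atom | y Term; Atom ::= y | y z | Atom Atom | y Term; Term ::= z y | z z Atom | z | y | y z | Atom Atom | y Term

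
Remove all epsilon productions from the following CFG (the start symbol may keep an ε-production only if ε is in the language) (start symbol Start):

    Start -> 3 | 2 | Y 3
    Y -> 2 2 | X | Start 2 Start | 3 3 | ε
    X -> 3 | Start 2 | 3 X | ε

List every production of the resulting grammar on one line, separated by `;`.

Nullable nonterminals: {X, Y}.
ε ∉ L(G), so no ε-production is kept.

Start -> 3 | 2 | Y 3; Y -> 2 2 | X | Start 2 Start | 3 3; X -> 3 | Start 2 | 3 X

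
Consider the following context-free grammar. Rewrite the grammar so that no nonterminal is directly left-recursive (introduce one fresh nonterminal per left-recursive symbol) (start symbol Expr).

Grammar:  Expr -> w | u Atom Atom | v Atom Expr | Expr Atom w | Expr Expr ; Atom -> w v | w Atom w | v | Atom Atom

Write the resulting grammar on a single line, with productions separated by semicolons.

Expr -> w Expr1 | u Atom Atom Expr1 | v Atom Expr Expr1; Atom -> w v Atom1 | w Atom w Atom1 | v Atom1; Expr1 -> Atom w Expr1 | Expr Expr1 | ε; Atom1 -> Atom Atom1 | ε

Expr, Atom are directly left-recursive.
For Expr: α = {Atom w, Expr}, β = {w, u Atom Atom, v Atom Expr}. Rewrite as Expr → β Expr1 and Expr1 → α Expr1 | ε.
For Atom: α = {Atom}, β = {w v, w Atom w, v}. Rewrite as Atom → β Atom1 and Atom1 → α Atom1 | ε.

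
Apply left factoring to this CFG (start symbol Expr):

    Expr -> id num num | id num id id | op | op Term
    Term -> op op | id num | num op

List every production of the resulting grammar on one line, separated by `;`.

Expr -> id num Expr1 | op Expr2; Term -> op op | id num | num op; Expr1 -> num | id id; Expr2 -> epsilon | Term

Expr has alternatives sharing prefix 'id num': factor to Expr → id num Expr1 with Expr1 → num | id id.
Expr has alternatives sharing prefix 'op': factor to Expr → op Expr2 with Expr2 → ε | Term.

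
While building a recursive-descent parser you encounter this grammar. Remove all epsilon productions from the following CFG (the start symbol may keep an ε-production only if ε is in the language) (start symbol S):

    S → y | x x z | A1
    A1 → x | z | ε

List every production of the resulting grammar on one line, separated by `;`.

The nullable symbols are {A1, S}.
ε ∈ L(G) since S is nullable, so keep S → ε.

S → y | x x z | A1 | ε; A1 → x | z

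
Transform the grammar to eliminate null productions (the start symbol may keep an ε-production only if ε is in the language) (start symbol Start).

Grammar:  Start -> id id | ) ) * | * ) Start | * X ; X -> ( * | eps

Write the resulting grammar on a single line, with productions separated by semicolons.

Start -> id id | ) ) * | * ) Start | * X | *; X -> ( *

Nullable nonterminals: {X}.
ε ∉ L(G), so no ε-production is kept.
Expand every rule over subsets of its nullable positions: Start → * X gives * X | *.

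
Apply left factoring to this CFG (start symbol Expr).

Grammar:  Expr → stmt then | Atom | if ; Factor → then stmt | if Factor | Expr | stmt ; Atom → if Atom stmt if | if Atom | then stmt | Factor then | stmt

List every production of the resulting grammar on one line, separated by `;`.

Atom has alternatives sharing prefix 'if Atom': factor to Atom → if Atom Atom1 with Atom1 → stmt if | ε.

Expr → stmt then | Atom | if; Factor → then stmt | if Factor | Expr | stmt; Atom → then stmt | Factor then | stmt | if Atom Atom1; Atom1 → stmt if | eps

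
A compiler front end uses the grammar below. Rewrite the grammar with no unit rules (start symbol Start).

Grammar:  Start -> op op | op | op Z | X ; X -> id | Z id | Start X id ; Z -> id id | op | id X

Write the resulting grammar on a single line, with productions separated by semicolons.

Unit pairs: Start ⇒* {X}.
Replace each nonterminal's rules with the union of the non-unit rules of every nonterminal it unit-derives.

Start -> op op | op | op Z | id | Z id | Start X id; X -> id | Z id | Start X id; Z -> id id | op | id X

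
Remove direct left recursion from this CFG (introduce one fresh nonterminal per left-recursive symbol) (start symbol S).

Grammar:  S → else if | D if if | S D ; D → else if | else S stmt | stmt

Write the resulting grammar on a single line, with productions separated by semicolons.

Left recursion appears on S.
For S: α = {D}, β = {else if, D if if}. Rewrite as S → β S' and S' → α S' | ε.

S → else if S' | D if if S'; D → else if | else S stmt | stmt; S' → D S' | eps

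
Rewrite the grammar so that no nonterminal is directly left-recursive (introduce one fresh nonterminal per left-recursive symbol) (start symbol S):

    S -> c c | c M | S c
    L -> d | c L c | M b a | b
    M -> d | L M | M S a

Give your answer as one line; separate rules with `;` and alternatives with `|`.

S -> c c S' | c M S'; L -> d | c L c | M b a | b; M -> d M' | L M M'; S' -> c S' | ε; M' -> S a M' | ε

Left recursion appears on S, M.
For S: α = {c}, β = {c c, c M}. Rewrite as S → β S' and S' → α S' | ε.
For M: α = {S a}, β = {d, L M}. Rewrite as M → β M' and M' → α M' | ε.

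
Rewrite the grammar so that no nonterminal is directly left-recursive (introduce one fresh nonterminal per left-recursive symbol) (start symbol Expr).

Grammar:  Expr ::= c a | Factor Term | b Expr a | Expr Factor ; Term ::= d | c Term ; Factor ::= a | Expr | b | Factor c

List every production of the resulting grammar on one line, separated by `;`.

Left recursion appears on Expr, Factor.
For Expr: α = {Factor}, β = {c a, Factor Term, b Expr a}. Rewrite as Expr → β Expr1 and Expr1 → α Expr1 | ε.
For Factor: α = {c}, β = {a, Expr, b}. Rewrite as Factor → β Factor1 and Factor1 → α Factor1 | ε.

Expr ::= c a Expr1 | Factor Term Expr1 | b Expr a Expr1; Term ::= d | c Term; Factor ::= a Factor1 | Expr Factor1 | b Factor1; Expr1 ::= Factor Expr1 | ε; Factor1 ::= c Factor1 | ε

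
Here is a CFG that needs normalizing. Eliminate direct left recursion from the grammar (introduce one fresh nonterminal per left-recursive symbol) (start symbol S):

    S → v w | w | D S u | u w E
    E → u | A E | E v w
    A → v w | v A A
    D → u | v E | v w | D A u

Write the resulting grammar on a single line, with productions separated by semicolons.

S → v w | w | D S u | u w E; E → u E' | A E E'; A → v w | v A A; D → u D' | v E D' | v w D'; E' → v w E' | ε; D' → A u D' | ε

Left recursion appears on E, D.
For E: α = {v w}, β = {u, A E}. Rewrite as E → β E' and E' → α E' | ε.
For D: α = {A u}, β = {u, v E, v w}. Rewrite as D → β D' and D' → α D' | ε.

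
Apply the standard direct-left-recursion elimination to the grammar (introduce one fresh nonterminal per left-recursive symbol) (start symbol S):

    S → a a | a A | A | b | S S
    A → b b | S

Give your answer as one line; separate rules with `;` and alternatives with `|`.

S is directly left-recursive.
For S: α = {S}, β = {a a, a A, A, b}. Rewrite as S → β S' and S' → α S' | ε.

S → a a S' | a A S' | A S' | b S'; A → b b | S; S' → S S' | ε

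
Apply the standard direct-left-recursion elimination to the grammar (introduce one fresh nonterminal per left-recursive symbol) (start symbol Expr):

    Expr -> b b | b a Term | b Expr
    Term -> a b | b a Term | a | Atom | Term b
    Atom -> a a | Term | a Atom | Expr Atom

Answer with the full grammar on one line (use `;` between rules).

Expr -> b b | b a Term | b Expr; Term -> a b Term1 | b a Term Term1 | a Term1 | Atom Term1; Atom -> a a | Term | a Atom | Expr Atom; Term1 -> b Term1 | ε

Directly left-recursive nonterminal: Term.
For Term: α = {b}, β = {a b, b a Term, a, Atom}. Rewrite as Term → β Term1 and Term1 → α Term1 | ε.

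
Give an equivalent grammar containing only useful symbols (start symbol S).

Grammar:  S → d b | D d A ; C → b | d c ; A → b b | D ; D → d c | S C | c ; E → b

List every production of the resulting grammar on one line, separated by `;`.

S → d b | D d A; C → b | d c; A → b b | D; D → d c | S C | c

Generating nonterminals: {A, C, D, E, S}.
Reachable from S after that: {A, C, D, S}.
Removed useless symbols: {E} and every production mentioning them.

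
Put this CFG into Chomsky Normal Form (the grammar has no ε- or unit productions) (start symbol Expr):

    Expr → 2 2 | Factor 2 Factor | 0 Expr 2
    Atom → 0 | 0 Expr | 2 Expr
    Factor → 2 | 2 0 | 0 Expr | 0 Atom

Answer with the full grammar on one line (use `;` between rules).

Expr → X1 X1 | Factor Y1 | X2 Y2; Atom → 0 | X2 Expr | X1 Expr; Factor → 2 | X1 X2 | X2 Expr | X2 Atom; X1 → 2; X2 → 0; Y1 → X1 Factor; Y2 → Expr X1

Introduce a nonterminal for each terminal appearing in a rule of length ≥ 2: X1 → 2, X2 → 0.
Binarize each right-hand side of length ≥ 3 by chaining fresh nonterminals (Y1, Y2, …): affected rules were Expr → Factor X1 Factor; Expr → X2 Expr X1.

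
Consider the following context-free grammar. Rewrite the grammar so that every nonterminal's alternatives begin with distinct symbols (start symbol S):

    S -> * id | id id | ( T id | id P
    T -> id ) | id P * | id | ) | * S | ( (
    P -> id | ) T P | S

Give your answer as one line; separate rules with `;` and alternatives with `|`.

S has alternatives sharing prefix 'id': factor to S → id S' with S' → id | P.
T has alternatives sharing prefix 'id': factor to T → id T' with T' → ) | P * | ε.

S -> * id | ( T id | id S'; T -> ) | * S | ( ( | id T'; P -> id | ) T P | S; S' -> id | P; T' -> ) | P * | eps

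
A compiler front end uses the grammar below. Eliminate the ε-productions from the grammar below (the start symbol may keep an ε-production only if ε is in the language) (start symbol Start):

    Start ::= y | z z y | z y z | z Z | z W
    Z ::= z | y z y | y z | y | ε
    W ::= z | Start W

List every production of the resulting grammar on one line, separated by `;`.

Start ::= y | z z y | z y z | z Z | z | z W; Z ::= z | y z y | y z | y; W ::= z | Start W

Nullable nonterminals: {Z}.
ε ∉ L(G), so no ε-production is kept.
For each production, add variants omitting each subset of nullable occurrences: Start → z Z gives z Z | z.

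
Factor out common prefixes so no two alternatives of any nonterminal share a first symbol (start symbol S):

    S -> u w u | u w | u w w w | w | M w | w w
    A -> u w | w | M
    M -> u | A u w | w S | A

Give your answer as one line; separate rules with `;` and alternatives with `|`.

S -> M w | u w S' | w S''; A -> u w | w | M; M -> u | w S | A M'; S' -> u | ε | w w; S'' -> ε | w; M' -> u w | ε

S has alternatives sharing prefix 'u w': factor to S → u w S' with S' → u | ε | w w.
S has alternatives sharing prefix 'w': factor to S → w S'' with S'' → ε | w.
M has alternatives sharing prefix 'A': factor to M → A M' with M' → u w | ε.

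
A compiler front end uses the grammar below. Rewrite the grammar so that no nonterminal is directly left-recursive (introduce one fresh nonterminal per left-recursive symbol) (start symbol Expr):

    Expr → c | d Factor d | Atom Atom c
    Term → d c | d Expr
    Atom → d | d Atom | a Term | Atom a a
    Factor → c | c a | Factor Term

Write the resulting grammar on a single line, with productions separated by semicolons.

Expr → c | d Factor d | Atom Atom c; Term → d c | d Expr; Atom → d Atom1 | d Atom Atom1 | a Term Atom1; Factor → c Factor1 | c a Factor1; Atom1 → a a Atom1 | ε; Factor1 → Term Factor1 | ε

Directly left-recursive nonterminals: Atom, Factor.
For Atom: α = {a a}, β = {d, d Atom, a Term}. Rewrite as Atom → β Atom1 and Atom1 → α Atom1 | ε.
For Factor: α = {Term}, β = {c, c a}. Rewrite as Factor → β Factor1 and Factor1 → α Factor1 | ε.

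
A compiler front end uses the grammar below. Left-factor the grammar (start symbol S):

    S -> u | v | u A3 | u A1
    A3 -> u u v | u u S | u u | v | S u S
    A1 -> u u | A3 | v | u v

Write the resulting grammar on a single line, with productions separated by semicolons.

S -> v | u S'; A3 -> v | S u S | u u A3'; A1 -> A3 | v | u A1'; S' -> ε | A3 | A1; A3' -> v | S | ε; A1' -> u | v

S has alternatives sharing prefix 'u': factor to S → u S' with S' → ε | A3 | A1.
A3 has alternatives sharing prefix 'u u': factor to A3 → u u A3' with A3' → v | S | ε.
A1 has alternatives sharing prefix 'u': factor to A1 → u A1' with A1' → u | v.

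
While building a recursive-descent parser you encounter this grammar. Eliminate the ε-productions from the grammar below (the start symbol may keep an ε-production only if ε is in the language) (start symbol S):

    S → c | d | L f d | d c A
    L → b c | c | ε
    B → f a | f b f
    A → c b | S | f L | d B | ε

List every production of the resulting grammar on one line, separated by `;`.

Nullable nonterminals: {A, L}.
ε ∉ L(G), so no ε-production is kept.
Add the nullable-subset variants: S → L f d gives L f d | f d. S → d c A gives d c A | d c. A → f L gives f L | f.

S → c | d | L f d | f d | d c A | d c; L → b c | c; B → f a | f b f; A → c b | S | f L | f | d B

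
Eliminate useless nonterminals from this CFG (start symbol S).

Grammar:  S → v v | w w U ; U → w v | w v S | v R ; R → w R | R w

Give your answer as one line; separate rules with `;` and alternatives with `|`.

Generating nonterminals: {S, U}.
Reachable from S after that: {S, U}.
Removed useless symbols: {R} and every production mentioning them.

S → v v | w w U; U → w v | w v S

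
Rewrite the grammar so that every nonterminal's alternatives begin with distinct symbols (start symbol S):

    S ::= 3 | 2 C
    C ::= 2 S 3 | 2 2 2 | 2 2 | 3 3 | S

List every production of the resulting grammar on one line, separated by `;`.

C has alternatives sharing prefix '2': factor to C → 2 C' with C' → S 3 | 2 2 | 2.
C' has alternatives sharing prefix '2': factor to C' → 2 C'' with C'' → 2 | ε.

S ::= 3 | 2 C; C ::= 3 3 | S | 2 C'; C' ::= S 3 | 2 C''; C'' ::= 2 | ε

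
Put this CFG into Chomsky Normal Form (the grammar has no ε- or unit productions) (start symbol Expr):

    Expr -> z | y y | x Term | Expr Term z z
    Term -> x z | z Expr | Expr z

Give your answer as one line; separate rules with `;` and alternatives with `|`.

Introduce a nonterminal for each terminal appearing in a rule of length ≥ 2: X1 → y, X2 → x, X3 → z.
Binarize each right-hand side of length ≥ 3 by chaining fresh nonterminals (Y1, Y2, …): affected rules were Expr → Expr Term X3 X3.

Expr -> z | X1 X1 | X2 Term | Expr Y1; Term -> X2 X3 | X3 Expr | Expr X3; X1 -> y; X2 -> x; X3 -> z; Y1 -> Term Y2; Y2 -> X3 X3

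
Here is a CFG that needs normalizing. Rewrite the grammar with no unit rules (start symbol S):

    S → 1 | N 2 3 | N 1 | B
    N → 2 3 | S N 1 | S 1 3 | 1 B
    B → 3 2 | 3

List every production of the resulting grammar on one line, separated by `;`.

Unit pairs: S ⇒* {B}.
For every A with A ⇒* B via unit rules, add B's non-unit alternatives to A; then delete every rule of the form X → Y.

S → 3 2 | 3 | 1 | N 2 3 | N 1; N → 2 3 | S N 1 | S 1 3 | 1 B; B → 3 2 | 3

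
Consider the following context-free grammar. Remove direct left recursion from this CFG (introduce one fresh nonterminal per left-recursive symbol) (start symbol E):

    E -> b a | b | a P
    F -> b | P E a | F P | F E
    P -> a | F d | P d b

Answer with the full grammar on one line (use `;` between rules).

E -> b a | b | a P; F -> b F' | P E a F'; P -> a P' | F d P'; F' -> P F' | E F' | ε; P' -> d b P' | ε

F, P are directly left-recursive.
For F: α = {P, E}, β = {b, P E a}. Rewrite as F → β F' and F' → α F' | ε.
For P: α = {d b}, β = {a, F d}. Rewrite as P → β P' and P' → α P' | ε.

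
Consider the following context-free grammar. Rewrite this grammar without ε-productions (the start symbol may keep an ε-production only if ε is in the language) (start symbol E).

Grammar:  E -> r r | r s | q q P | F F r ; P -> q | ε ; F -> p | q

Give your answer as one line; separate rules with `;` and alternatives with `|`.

Nullable nonterminals: {P}.
ε ∉ L(G), so no ε-production is kept.
For each production, add variants omitting each subset of nullable occurrences: E → q q P gives q q P | q q.

E -> r r | r s | q q P | q q | F F r; P -> q; F -> p | q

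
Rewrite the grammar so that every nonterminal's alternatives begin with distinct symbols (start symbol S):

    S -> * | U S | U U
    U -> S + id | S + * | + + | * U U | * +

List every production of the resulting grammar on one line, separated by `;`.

S -> * | U S'; U -> + + | S + U' | * U''; S' -> S | U; U' -> id | *; U'' -> U U | +

S has alternatives sharing prefix 'U': factor to S → U S' with S' → S | U.
U has alternatives sharing prefix 'S +': factor to U → S + U' with U' → id | *.
U has alternatives sharing prefix '*': factor to U → * U'' with U'' → U U | +.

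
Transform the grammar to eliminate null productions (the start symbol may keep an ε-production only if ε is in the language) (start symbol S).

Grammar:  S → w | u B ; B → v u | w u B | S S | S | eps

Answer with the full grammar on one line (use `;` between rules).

Nullable nonterminals: {B}.
ε ∉ L(G), so no ε-production is kept.
Expand every rule over subsets of its nullable positions: S → u B gives u B | u. B → w u B gives w u B | w u.

S → w | u B | u; B → v u | w u B | w u | S S | S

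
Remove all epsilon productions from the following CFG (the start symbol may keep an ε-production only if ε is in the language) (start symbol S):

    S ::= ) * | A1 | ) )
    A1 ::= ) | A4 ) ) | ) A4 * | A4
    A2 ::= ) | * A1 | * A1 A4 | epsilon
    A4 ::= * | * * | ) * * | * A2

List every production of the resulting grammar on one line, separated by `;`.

Nullable nonterminals: {A2}.
ε ∉ L(G), so no ε-production is kept.

S ::= ) * | A1 | ) ); A1 ::= ) | A4 ) ) | ) A4 * | A4; A2 ::= ) | * A1 | * A1 A4; A4 ::= * | * * | ) * * | * A2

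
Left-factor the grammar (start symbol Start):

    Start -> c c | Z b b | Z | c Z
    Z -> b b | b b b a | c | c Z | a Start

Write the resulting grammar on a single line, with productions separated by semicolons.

Start has alternatives sharing prefix 'c': factor to Start → c Start1 with Start1 → c | Z.
Start has alternatives sharing prefix 'Z': factor to Start → Z Start2 with Start2 → b b | ε.
Z has alternatives sharing prefix 'b b': factor to Z → b b Z1 with Z1 → ε | b a.
Z has alternatives sharing prefix 'c': factor to Z → c Z2 with Z2 → ε | Z.

Start -> c Start1 | Z Start2; Z -> a Start | b b Z1 | c Z2; Start1 -> c | Z; Start2 -> b b | ε; Z1 -> ε | b a; Z2 -> ε | Z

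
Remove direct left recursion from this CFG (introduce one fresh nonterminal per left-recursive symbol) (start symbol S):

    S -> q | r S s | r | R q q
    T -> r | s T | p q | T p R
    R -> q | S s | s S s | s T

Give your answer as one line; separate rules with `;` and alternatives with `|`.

T is directly left-recursive.
For T: α = {p R}, β = {r, s T, p q}. Rewrite as T → β T' and T' → α T' | ε.

S -> q | r S s | r | R q q; T -> r T' | s T T' | p q T'; R -> q | S s | s S s | s T; T' -> p R T' | ε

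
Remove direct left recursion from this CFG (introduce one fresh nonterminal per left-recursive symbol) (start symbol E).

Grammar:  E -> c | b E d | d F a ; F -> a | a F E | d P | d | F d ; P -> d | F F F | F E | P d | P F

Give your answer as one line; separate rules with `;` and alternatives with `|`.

F, P are directly left-recursive.
For F: α = {d}, β = {a, a F E, d P, d}. Rewrite as F → β F' and F' → α F' | ε.
For P: α = {d, F}, β = {d, F F F, F E}. Rewrite as P → β P' and P' → α P' | ε.

E -> c | b E d | d F a; F -> a F' | a F E F' | d P F' | d F'; P -> d P' | F F F P' | F E P'; F' -> d F' | ε; P' -> d P' | F P' | ε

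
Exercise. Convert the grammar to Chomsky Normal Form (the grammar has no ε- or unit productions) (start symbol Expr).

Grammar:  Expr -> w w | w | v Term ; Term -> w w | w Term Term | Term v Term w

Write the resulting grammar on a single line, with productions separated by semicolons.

Expr -> X1 X1 | w | X2 Term; Term -> X1 X1 | X1 Y1 | Term Y2; X1 -> w; X2 -> v; Y1 -> Term Term; Y2 -> X2 Y3; Y3 -> Term X1

Introduce a nonterminal for each terminal appearing in a rule of length ≥ 2: X1 → w, X2 → v.
Binarize each right-hand side of length ≥ 3 by chaining fresh nonterminals (Y1, Y2, …): affected rules were Term → X1 Term Term; Term → Term X2 Term X1.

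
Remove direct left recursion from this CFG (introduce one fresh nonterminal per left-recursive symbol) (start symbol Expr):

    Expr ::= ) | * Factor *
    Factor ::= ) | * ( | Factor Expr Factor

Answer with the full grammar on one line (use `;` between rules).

Left recursion appears on Factor.
For Factor: α = {Expr Factor}, β = {), * (}. Rewrite as Factor → β Factor1 and Factor1 → α Factor1 | ε.

Expr ::= ) | * Factor *; Factor ::= ) Factor1 | * ( Factor1; Factor1 ::= Expr Factor Factor1 | ε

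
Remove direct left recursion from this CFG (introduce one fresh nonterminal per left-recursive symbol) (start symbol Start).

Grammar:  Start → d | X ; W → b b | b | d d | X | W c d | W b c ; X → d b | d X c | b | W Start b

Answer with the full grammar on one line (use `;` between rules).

Start → d | X; W → b b W1 | b W1 | d d W1 | X W1; X → d b | d X c | b | W Start b; W1 → c d W1 | b c W1 | ε

W is directly left-recursive.
For W: α = {c d, b c}, β = {b b, b, d d, X}. Rewrite as W → β W1 and W1 → α W1 | ε.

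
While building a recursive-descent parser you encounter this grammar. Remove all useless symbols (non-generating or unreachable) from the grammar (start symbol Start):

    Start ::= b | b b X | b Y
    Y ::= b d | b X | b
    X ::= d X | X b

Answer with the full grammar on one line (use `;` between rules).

Generating nonterminals: {Start, Y}.
Reachable from Start after that: {Start, Y}.
Removed useless symbols: {X} and every production mentioning them.

Start ::= b | b Y; Y ::= b d | b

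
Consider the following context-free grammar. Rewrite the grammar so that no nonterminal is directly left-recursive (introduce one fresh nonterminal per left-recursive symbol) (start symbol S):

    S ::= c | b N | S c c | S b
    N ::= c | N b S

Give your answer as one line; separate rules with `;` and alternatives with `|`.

S, N are directly left-recursive.
For S: α = {c c, b}, β = {c, b N}. Rewrite as S → β S' and S' → α S' | ε.
For N: α = {b S}, β = {c}. Rewrite as N → β N' and N' → α N' | ε.

S ::= c S' | b N S'; N ::= c N'; S' ::= c c S' | b S' | ε; N' ::= b S N' | ε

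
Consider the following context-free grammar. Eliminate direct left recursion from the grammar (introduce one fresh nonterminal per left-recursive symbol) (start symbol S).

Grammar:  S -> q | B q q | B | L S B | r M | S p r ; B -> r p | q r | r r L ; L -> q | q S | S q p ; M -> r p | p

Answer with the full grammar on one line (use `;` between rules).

S -> q S' | B q q S' | B S' | L S B S' | r M S'; B -> r p | q r | r r L; L -> q | q S | S q p; M -> r p | p; S' -> p r S' | ε

Left recursion appears on S.
For S: α = {p r}, β = {q, B q q, B, L S B, r M}. Rewrite as S → β S' and S' → α S' | ε.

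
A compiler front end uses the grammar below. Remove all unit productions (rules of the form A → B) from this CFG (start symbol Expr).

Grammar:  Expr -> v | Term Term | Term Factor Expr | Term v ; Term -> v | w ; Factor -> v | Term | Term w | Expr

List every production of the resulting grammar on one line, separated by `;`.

Expr -> v | Term Term | Term Factor Expr | Term v; Term -> v | w; Factor -> v | w | Term w | Term Term | Term Factor Expr | Term v

Unit pairs: Factor ⇒* {Expr, Term}.
For each unit pair (A, B), copy every non-unit production of B to A, then drop all unit productions.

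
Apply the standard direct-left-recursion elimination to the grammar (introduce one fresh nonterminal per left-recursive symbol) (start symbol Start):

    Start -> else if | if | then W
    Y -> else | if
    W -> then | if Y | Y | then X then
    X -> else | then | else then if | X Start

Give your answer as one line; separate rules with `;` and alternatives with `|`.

Start -> else if | if | then W; Y -> else | if; W -> then | if Y | Y | then X then; X -> else X1 | then X1 | else then if X1; X1 -> Start X1 | epsilon

Directly left-recursive nonterminal: X.
For X: α = {Start}, β = {else, then, else then if}. Rewrite as X → β X1 and X1 → α X1 | ε.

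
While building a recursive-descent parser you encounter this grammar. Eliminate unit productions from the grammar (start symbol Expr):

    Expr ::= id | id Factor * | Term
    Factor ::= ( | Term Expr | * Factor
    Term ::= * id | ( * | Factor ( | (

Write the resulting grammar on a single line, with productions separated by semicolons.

Unit pairs: Expr ⇒* {Term}.
For every A with A ⇒* B via unit rules, add B's non-unit alternatives to A; then delete every rule of the form X → Y.

Expr ::= * id | ( * | Factor ( | ( | id | id Factor *; Factor ::= ( | Term Expr | * Factor; Term ::= * id | ( * | Factor ( | (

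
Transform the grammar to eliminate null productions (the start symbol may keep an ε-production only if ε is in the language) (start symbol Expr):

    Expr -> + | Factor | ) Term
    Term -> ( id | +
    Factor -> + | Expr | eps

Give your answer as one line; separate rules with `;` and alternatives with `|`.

Expr -> + | Factor | ) Term | ε; Term -> ( id | +; Factor -> + | Expr

Nullable set = {Expr, Factor}.
ε ∈ L(G) since Expr is nullable, so keep Expr → ε.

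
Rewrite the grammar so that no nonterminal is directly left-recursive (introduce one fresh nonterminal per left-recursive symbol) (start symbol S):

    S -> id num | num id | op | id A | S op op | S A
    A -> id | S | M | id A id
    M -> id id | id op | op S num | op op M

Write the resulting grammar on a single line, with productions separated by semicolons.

S -> id num S' | num id S' | op S' | id A S'; A -> id | S | M | id A id; M -> id id | id op | op S num | op op M; S' -> op op S' | A S' | ε

Left recursion appears on S.
For S: α = {op op, A}, β = {id num, num id, op, id A}. Rewrite as S → β S' and S' → α S' | ε.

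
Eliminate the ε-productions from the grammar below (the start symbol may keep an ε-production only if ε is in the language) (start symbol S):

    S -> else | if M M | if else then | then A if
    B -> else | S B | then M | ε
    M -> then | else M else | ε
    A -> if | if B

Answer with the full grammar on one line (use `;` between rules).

Nullable nonterminals: {B, M}.
ε ∉ L(G), so no ε-production is kept.
Add the nullable-subset variants: S → if M M gives if M M | if M | if. B → S B gives S B | S. B → then M gives then M | then. M → else M else gives else M else | else else.

S -> else | if M M | if M | if | if else then | then A if; B -> else | S B | S | then M | then; M -> then | else M else | else else; A -> if | if B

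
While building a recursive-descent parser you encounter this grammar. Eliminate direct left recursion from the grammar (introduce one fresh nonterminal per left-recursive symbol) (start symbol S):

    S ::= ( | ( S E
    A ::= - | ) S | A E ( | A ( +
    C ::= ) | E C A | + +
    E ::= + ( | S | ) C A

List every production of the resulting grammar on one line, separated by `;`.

S ::= ( | ( S E; A ::= - A' | ) S A'; C ::= ) | E C A | + +; E ::= + ( | S | ) C A; A' ::= E ( A' | ( + A' | ε

A is directly left-recursive.
For A: α = {E (, ( +}, β = {-, ) S}. Rewrite as A → β A' and A' → α A' | ε.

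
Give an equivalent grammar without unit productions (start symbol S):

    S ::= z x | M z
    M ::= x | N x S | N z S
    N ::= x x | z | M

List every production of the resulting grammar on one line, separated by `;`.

Unit pairs: N ⇒* {M}.
For each unit pair (A, B), copy every non-unit production of B to A, then drop all unit productions.

S ::= z x | M z; M ::= x | N x S | N z S; N ::= x x | z | x | N x S | N z S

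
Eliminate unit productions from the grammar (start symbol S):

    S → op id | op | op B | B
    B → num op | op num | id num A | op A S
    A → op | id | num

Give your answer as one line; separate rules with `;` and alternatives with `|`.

S → num op | op num | id num A | op A S | op id | op | op B; B → num op | op num | id num A | op A S; A → op | id | num

Unit pairs: S ⇒* {B}.
For every A with A ⇒* B via unit rules, add B's non-unit alternatives to A; then delete every rule of the form X → Y.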